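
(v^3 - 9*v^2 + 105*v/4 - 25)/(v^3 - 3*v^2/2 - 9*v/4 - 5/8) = 2*(2*v^2 - 13*v + 20)/(4*v^2 + 4*v + 1)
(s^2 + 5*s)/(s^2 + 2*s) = (s + 5)/(s + 2)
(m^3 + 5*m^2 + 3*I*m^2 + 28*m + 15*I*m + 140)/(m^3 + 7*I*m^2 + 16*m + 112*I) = (m + 5)/(m + 4*I)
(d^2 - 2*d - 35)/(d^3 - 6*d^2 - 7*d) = (d + 5)/(d*(d + 1))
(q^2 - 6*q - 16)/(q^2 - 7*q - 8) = (q + 2)/(q + 1)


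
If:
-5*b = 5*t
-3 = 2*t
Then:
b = 3/2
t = -3/2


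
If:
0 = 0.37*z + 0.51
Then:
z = -1.38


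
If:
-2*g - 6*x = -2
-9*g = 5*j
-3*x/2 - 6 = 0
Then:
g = 13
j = -117/5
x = -4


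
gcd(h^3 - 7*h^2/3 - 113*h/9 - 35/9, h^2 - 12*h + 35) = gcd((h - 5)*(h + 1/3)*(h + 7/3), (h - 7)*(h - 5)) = h - 5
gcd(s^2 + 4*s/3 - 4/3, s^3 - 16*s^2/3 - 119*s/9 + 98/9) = s - 2/3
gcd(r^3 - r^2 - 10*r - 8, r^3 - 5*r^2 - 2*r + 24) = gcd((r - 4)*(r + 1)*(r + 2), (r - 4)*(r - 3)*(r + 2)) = r^2 - 2*r - 8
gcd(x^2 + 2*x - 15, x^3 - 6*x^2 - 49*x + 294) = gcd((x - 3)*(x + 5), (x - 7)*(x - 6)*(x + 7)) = 1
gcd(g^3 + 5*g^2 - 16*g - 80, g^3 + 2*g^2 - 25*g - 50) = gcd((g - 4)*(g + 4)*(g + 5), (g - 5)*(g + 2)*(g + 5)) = g + 5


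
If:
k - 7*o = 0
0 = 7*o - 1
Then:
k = 1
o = 1/7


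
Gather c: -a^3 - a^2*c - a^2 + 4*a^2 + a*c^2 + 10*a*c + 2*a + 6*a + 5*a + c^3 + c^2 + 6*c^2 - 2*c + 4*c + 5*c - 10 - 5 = -a^3 + 3*a^2 + 13*a + c^3 + c^2*(a + 7) + c*(-a^2 + 10*a + 7) - 15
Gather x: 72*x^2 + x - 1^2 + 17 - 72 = 72*x^2 + x - 56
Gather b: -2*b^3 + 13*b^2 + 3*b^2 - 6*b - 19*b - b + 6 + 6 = -2*b^3 + 16*b^2 - 26*b + 12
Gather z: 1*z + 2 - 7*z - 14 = -6*z - 12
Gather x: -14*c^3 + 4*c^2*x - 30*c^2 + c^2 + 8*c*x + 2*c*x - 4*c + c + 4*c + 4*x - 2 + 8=-14*c^3 - 29*c^2 + c + x*(4*c^2 + 10*c + 4) + 6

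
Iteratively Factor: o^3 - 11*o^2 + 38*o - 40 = (o - 5)*(o^2 - 6*o + 8) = (o - 5)*(o - 2)*(o - 4)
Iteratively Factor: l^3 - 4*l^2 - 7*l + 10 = (l - 5)*(l^2 + l - 2) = (l - 5)*(l + 2)*(l - 1)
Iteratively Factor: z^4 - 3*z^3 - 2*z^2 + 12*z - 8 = (z - 2)*(z^3 - z^2 - 4*z + 4) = (z - 2)*(z + 2)*(z^2 - 3*z + 2) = (z - 2)^2*(z + 2)*(z - 1)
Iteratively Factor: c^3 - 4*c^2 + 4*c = (c)*(c^2 - 4*c + 4) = c*(c - 2)*(c - 2)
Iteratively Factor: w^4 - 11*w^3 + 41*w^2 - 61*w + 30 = (w - 3)*(w^3 - 8*w^2 + 17*w - 10) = (w - 5)*(w - 3)*(w^2 - 3*w + 2) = (w - 5)*(w - 3)*(w - 2)*(w - 1)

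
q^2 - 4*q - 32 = (q - 8)*(q + 4)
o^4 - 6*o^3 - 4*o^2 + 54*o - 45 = (o - 5)*(o - 3)*(o - 1)*(o + 3)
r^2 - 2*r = r*(r - 2)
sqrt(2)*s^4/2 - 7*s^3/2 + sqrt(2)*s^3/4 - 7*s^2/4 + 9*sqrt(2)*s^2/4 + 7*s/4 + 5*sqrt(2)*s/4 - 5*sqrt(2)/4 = (s - 1/2)*(s - 5*sqrt(2)/2)*(s - sqrt(2))*(sqrt(2)*s/2 + sqrt(2)/2)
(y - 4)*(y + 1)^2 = y^3 - 2*y^2 - 7*y - 4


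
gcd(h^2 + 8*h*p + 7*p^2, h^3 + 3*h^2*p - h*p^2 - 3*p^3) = h + p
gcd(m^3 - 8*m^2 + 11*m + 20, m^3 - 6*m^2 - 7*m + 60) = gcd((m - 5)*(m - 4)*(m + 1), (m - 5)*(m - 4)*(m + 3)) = m^2 - 9*m + 20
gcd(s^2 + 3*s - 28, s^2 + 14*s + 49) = s + 7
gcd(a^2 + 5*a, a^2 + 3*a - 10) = a + 5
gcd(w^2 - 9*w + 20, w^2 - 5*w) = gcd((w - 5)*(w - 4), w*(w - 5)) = w - 5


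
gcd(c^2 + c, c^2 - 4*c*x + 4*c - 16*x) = 1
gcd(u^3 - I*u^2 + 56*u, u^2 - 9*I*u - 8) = u - 8*I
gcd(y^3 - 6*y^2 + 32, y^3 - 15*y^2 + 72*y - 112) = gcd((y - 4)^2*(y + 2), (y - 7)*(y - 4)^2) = y^2 - 8*y + 16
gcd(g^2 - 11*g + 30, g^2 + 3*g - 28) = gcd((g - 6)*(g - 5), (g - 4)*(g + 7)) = 1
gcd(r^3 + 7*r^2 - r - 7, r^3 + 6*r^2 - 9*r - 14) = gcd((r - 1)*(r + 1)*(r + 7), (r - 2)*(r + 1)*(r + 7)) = r^2 + 8*r + 7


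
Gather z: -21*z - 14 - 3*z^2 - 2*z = -3*z^2 - 23*z - 14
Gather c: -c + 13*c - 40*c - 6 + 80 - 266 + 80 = -28*c - 112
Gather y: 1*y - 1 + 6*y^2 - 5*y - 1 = 6*y^2 - 4*y - 2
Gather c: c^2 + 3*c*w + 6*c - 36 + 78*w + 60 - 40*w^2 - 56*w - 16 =c^2 + c*(3*w + 6) - 40*w^2 + 22*w + 8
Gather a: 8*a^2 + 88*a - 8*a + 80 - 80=8*a^2 + 80*a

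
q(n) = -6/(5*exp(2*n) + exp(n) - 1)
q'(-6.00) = 0.02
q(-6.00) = 6.02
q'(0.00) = 2.64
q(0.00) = -1.20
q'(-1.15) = 238.78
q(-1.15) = 32.95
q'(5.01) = 0.00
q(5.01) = -0.00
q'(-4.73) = 0.06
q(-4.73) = 6.06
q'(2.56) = 0.01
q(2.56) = -0.01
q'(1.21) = 0.20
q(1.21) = -0.10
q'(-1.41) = 24.05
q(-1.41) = 13.11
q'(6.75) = 0.00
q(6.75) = -0.00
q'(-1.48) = 16.99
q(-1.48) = 11.69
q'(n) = -6*(-10*exp(2*n) - exp(n))/(5*exp(2*n) + exp(n) - 1)^2 = (60*exp(n) + 6)*exp(n)/(5*exp(2*n) + exp(n) - 1)^2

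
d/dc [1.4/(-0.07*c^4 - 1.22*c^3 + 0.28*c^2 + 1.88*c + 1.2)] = (0.392*c^3 + 5.124*c^2 - 0.784*c - 2.632)/(-0.07*c^4 - 1.22*c^3 + 0.28*c^2 + 1.88*c + 1.2)^2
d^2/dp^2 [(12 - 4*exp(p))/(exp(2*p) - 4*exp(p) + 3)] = -4*(exp(p) + 1)*exp(p)/(exp(3*p) - 3*exp(2*p) + 3*exp(p) - 1)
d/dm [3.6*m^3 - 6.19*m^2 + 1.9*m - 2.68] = 10.8*m^2 - 12.38*m + 1.9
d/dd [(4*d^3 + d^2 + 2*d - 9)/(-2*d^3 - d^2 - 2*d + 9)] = 2*d^2*(-d^2 - 4*d + 27)/(4*d^6 + 4*d^5 + 9*d^4 - 32*d^3 - 14*d^2 - 36*d + 81)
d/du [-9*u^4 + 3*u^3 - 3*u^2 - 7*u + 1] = -36*u^3 + 9*u^2 - 6*u - 7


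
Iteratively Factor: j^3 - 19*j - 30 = (j + 3)*(j^2 - 3*j - 10) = (j + 2)*(j + 3)*(j - 5)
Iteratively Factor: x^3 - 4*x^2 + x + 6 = (x + 1)*(x^2 - 5*x + 6) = (x - 3)*(x + 1)*(x - 2)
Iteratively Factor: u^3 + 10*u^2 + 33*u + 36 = (u + 4)*(u^2 + 6*u + 9) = (u + 3)*(u + 4)*(u + 3)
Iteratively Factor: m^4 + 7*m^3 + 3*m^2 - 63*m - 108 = (m + 3)*(m^3 + 4*m^2 - 9*m - 36) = (m + 3)*(m + 4)*(m^2 - 9) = (m - 3)*(m + 3)*(m + 4)*(m + 3)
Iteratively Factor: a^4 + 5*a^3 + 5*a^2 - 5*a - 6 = (a + 2)*(a^3 + 3*a^2 - a - 3) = (a + 1)*(a + 2)*(a^2 + 2*a - 3) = (a - 1)*(a + 1)*(a + 2)*(a + 3)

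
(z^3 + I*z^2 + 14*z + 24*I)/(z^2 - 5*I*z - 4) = (z^2 + 5*I*z - 6)/(z - I)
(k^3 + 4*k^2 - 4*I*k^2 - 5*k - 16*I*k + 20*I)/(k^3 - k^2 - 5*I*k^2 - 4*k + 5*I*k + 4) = (k + 5)/(k - I)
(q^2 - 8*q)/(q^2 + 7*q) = (q - 8)/(q + 7)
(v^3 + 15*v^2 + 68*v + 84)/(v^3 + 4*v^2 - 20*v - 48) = (v + 7)/(v - 4)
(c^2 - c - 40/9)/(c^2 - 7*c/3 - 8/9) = (3*c + 5)/(3*c + 1)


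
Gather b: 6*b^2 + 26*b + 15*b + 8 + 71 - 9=6*b^2 + 41*b + 70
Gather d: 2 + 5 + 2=9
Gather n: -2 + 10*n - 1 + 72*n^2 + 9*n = 72*n^2 + 19*n - 3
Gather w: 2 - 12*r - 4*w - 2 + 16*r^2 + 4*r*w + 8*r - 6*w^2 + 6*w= 16*r^2 - 4*r - 6*w^2 + w*(4*r + 2)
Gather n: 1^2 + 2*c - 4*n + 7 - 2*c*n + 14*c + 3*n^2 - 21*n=16*c + 3*n^2 + n*(-2*c - 25) + 8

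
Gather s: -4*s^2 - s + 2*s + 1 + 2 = -4*s^2 + s + 3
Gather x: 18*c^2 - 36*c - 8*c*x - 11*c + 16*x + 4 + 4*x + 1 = 18*c^2 - 47*c + x*(20 - 8*c) + 5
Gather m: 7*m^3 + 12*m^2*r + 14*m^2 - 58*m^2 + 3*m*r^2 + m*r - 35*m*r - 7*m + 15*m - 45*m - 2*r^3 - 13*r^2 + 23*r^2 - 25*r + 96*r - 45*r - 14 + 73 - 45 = 7*m^3 + m^2*(12*r - 44) + m*(3*r^2 - 34*r - 37) - 2*r^3 + 10*r^2 + 26*r + 14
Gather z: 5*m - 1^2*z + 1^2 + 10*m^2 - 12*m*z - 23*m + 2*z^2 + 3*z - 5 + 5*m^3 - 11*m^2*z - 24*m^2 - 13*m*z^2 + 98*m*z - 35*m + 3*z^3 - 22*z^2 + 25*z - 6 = 5*m^3 - 14*m^2 - 53*m + 3*z^3 + z^2*(-13*m - 20) + z*(-11*m^2 + 86*m + 27) - 10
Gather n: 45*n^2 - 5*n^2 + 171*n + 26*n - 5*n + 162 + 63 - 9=40*n^2 + 192*n + 216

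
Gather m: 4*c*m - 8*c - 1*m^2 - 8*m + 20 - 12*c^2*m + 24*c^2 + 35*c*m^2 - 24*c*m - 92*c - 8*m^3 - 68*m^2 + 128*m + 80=24*c^2 - 100*c - 8*m^3 + m^2*(35*c - 69) + m*(-12*c^2 - 20*c + 120) + 100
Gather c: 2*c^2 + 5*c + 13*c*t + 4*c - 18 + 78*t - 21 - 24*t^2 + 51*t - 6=2*c^2 + c*(13*t + 9) - 24*t^2 + 129*t - 45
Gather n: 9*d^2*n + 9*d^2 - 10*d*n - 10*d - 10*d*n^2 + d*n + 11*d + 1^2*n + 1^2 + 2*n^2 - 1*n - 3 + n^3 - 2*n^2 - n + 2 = 9*d^2 - 10*d*n^2 + d + n^3 + n*(9*d^2 - 9*d - 1)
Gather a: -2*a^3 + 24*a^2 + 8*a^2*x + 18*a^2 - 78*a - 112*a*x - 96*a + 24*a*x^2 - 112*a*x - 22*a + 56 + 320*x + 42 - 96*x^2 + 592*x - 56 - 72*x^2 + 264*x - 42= -2*a^3 + a^2*(8*x + 42) + a*(24*x^2 - 224*x - 196) - 168*x^2 + 1176*x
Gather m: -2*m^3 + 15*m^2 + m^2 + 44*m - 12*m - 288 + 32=-2*m^3 + 16*m^2 + 32*m - 256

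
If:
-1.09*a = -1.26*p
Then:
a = 1.15596330275229*p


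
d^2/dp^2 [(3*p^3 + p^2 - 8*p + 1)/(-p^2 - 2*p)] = 2*(-2*p^3 - 3*p^2 - 6*p - 4)/(p^3*(p^3 + 6*p^2 + 12*p + 8))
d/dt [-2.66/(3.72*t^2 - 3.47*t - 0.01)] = (19.7904*t - 9.2302)/(-3.72*t^2 + 3.47*t + 0.01)^2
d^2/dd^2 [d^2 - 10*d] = 2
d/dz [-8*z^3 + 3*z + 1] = 3 - 24*z^2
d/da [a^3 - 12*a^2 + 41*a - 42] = 3*a^2 - 24*a + 41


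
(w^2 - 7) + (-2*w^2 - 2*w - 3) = -w^2 - 2*w - 10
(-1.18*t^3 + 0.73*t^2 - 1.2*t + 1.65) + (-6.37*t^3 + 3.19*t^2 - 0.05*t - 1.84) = -7.55*t^3 + 3.92*t^2 - 1.25*t - 0.19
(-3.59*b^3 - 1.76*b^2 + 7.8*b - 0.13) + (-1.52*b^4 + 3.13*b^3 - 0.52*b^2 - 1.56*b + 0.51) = -1.52*b^4 - 0.46*b^3 - 2.28*b^2 + 6.24*b + 0.38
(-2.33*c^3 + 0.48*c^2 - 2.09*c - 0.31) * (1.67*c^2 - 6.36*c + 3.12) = -3.8911*c^5 + 15.6204*c^4 - 13.8127*c^3 + 14.2723*c^2 - 4.5492*c - 0.9672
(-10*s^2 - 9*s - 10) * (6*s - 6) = -60*s^3 + 6*s^2 - 6*s + 60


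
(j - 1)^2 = j^2 - 2*j + 1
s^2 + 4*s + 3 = (s + 1)*(s + 3)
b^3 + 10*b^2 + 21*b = b*(b + 3)*(b + 7)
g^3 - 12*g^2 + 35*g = g*(g - 7)*(g - 5)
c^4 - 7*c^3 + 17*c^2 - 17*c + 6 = (c - 3)*(c - 2)*(c - 1)^2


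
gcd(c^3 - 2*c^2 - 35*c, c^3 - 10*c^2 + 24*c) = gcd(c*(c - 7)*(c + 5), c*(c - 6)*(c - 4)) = c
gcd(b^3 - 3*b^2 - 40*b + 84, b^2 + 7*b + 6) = b + 6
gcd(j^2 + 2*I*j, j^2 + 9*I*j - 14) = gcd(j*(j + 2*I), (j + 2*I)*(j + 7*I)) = j + 2*I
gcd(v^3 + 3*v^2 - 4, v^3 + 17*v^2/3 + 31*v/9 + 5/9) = 1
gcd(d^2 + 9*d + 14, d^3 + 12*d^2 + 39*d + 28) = d + 7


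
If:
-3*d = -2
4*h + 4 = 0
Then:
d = 2/3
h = -1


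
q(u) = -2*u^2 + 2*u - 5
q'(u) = 2 - 4*u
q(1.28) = -5.72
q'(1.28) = -3.12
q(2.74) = -14.54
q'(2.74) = -8.96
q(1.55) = -6.70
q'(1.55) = -4.20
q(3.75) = -25.62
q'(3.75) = -13.00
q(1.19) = -5.45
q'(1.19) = -2.76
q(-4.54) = -55.30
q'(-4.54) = 20.16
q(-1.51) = -12.58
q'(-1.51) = 8.04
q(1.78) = -7.78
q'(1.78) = -5.12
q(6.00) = -65.00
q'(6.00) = -22.00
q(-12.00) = -317.00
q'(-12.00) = 50.00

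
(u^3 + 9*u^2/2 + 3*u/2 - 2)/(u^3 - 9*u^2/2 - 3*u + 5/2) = (u + 4)/(u - 5)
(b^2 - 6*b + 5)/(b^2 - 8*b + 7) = (b - 5)/(b - 7)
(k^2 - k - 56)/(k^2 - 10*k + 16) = (k + 7)/(k - 2)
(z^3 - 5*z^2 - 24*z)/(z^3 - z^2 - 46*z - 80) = z*(z + 3)/(z^2 + 7*z + 10)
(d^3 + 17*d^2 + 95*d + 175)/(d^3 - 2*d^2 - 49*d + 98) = (d^2 + 10*d + 25)/(d^2 - 9*d + 14)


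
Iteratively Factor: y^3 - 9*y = (y - 3)*(y^2 + 3*y) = (y - 3)*(y + 3)*(y)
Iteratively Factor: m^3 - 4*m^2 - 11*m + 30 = (m + 3)*(m^2 - 7*m + 10) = (m - 2)*(m + 3)*(m - 5)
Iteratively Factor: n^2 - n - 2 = (n - 2)*(n + 1)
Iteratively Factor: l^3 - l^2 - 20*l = (l + 4)*(l^2 - 5*l) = (l - 5)*(l + 4)*(l)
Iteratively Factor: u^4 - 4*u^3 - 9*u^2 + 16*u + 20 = (u + 2)*(u^3 - 6*u^2 + 3*u + 10) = (u - 2)*(u + 2)*(u^2 - 4*u - 5) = (u - 2)*(u + 1)*(u + 2)*(u - 5)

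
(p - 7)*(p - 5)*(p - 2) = p^3 - 14*p^2 + 59*p - 70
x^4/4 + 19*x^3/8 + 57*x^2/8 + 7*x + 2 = (x/4 + 1)*(x + 1/2)*(x + 1)*(x + 4)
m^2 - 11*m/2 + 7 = (m - 7/2)*(m - 2)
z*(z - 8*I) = z^2 - 8*I*z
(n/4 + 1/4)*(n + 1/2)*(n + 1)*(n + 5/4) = n^4/4 + 15*n^3/16 + 41*n^2/32 + 3*n/4 + 5/32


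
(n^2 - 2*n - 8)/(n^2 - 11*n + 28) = (n + 2)/(n - 7)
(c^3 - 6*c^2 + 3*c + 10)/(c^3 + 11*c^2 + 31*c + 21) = (c^2 - 7*c + 10)/(c^2 + 10*c + 21)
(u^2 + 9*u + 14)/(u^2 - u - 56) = (u + 2)/(u - 8)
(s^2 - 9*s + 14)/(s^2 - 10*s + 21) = (s - 2)/(s - 3)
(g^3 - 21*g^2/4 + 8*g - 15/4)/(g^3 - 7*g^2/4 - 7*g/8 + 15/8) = 2*(g^2 - 4*g + 3)/(2*g^2 - g - 3)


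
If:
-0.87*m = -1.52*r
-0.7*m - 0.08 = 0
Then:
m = -0.11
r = -0.07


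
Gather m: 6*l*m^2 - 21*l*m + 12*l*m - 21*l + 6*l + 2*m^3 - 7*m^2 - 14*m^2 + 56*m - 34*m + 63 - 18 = -15*l + 2*m^3 + m^2*(6*l - 21) + m*(22 - 9*l) + 45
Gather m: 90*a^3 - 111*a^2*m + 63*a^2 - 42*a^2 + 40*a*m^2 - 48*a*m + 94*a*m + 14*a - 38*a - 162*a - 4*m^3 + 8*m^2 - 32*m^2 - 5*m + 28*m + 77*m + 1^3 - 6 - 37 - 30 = 90*a^3 + 21*a^2 - 186*a - 4*m^3 + m^2*(40*a - 24) + m*(-111*a^2 + 46*a + 100) - 72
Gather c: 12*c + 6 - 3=12*c + 3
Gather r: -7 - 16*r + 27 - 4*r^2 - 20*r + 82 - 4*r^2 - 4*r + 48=-8*r^2 - 40*r + 150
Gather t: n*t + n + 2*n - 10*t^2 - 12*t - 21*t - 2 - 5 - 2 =3*n - 10*t^2 + t*(n - 33) - 9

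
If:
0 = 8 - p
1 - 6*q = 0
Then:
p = 8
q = 1/6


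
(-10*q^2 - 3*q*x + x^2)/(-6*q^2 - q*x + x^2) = (-5*q + x)/(-3*q + x)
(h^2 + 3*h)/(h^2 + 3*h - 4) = h*(h + 3)/(h^2 + 3*h - 4)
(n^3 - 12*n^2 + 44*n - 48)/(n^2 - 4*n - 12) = (n^2 - 6*n + 8)/(n + 2)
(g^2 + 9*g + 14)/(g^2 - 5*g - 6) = (g^2 + 9*g + 14)/(g^2 - 5*g - 6)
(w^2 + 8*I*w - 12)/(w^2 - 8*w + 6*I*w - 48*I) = (w + 2*I)/(w - 8)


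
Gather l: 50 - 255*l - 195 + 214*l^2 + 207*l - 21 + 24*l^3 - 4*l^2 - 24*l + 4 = 24*l^3 + 210*l^2 - 72*l - 162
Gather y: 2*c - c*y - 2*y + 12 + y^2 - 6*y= 2*c + y^2 + y*(-c - 8) + 12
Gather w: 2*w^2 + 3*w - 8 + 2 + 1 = 2*w^2 + 3*w - 5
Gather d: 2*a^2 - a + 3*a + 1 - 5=2*a^2 + 2*a - 4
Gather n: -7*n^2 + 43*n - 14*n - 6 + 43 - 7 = -7*n^2 + 29*n + 30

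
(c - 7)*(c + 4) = c^2 - 3*c - 28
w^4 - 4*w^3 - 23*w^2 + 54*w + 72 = (w - 6)*(w - 3)*(w + 1)*(w + 4)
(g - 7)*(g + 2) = g^2 - 5*g - 14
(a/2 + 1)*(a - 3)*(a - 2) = a^3/2 - 3*a^2/2 - 2*a + 6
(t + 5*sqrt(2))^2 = t^2 + 10*sqrt(2)*t + 50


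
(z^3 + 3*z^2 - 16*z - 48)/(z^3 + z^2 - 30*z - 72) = (z - 4)/(z - 6)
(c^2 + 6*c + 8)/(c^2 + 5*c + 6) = (c + 4)/(c + 3)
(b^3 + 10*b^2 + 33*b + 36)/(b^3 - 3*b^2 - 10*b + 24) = (b^2 + 7*b + 12)/(b^2 - 6*b + 8)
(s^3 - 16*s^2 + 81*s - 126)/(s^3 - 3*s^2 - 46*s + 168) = (s^2 - 10*s + 21)/(s^2 + 3*s - 28)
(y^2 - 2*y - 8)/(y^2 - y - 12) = (y + 2)/(y + 3)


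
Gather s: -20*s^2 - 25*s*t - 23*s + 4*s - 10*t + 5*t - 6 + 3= -20*s^2 + s*(-25*t - 19) - 5*t - 3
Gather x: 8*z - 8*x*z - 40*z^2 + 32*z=-8*x*z - 40*z^2 + 40*z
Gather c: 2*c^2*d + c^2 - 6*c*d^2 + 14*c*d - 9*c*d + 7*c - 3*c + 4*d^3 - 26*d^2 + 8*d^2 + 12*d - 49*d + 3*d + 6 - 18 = c^2*(2*d + 1) + c*(-6*d^2 + 5*d + 4) + 4*d^3 - 18*d^2 - 34*d - 12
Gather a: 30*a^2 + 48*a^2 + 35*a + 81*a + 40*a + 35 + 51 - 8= 78*a^2 + 156*a + 78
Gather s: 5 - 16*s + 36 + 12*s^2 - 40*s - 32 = 12*s^2 - 56*s + 9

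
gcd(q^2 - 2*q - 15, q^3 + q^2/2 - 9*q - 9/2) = q + 3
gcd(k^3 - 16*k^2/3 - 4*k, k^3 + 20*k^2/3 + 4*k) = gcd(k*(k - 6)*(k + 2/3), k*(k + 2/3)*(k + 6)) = k^2 + 2*k/3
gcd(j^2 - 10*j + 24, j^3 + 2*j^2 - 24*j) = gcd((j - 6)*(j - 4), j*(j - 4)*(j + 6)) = j - 4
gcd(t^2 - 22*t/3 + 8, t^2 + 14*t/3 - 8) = t - 4/3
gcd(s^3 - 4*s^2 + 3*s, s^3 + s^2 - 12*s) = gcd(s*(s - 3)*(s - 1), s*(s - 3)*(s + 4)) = s^2 - 3*s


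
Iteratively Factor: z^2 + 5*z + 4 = (z + 1)*(z + 4)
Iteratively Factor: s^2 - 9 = (s + 3)*(s - 3)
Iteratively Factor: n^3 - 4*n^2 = (n)*(n^2 - 4*n) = n^2*(n - 4)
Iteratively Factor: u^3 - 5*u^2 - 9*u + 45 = (u - 5)*(u^2 - 9) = (u - 5)*(u - 3)*(u + 3)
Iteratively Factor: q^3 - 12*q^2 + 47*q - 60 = (q - 5)*(q^2 - 7*q + 12) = (q - 5)*(q - 4)*(q - 3)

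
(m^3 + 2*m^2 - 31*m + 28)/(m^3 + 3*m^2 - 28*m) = (m - 1)/m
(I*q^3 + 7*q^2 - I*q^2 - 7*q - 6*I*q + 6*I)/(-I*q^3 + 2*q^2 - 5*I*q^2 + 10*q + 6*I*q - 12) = (-q^2 + 7*I*q + 6)/(q^2 + 2*q*(3 + I) + 12*I)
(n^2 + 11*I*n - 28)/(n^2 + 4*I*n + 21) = (n + 4*I)/(n - 3*I)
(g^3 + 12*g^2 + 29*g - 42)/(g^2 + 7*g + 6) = (g^2 + 6*g - 7)/(g + 1)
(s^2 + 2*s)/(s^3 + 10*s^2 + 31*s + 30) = s/(s^2 + 8*s + 15)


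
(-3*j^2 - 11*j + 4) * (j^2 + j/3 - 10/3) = -3*j^4 - 12*j^3 + 31*j^2/3 + 38*j - 40/3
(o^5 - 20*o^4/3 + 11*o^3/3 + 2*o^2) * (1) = o^5 - 20*o^4/3 + 11*o^3/3 + 2*o^2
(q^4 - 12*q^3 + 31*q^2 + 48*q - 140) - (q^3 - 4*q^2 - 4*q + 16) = q^4 - 13*q^3 + 35*q^2 + 52*q - 156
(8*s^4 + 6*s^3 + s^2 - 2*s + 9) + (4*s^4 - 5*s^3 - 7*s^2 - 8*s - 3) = 12*s^4 + s^3 - 6*s^2 - 10*s + 6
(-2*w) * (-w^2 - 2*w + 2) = 2*w^3 + 4*w^2 - 4*w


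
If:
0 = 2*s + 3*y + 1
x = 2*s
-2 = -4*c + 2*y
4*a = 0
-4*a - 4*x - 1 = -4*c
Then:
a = 0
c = 9/28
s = 1/28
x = 1/14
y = -5/14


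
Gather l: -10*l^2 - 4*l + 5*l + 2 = -10*l^2 + l + 2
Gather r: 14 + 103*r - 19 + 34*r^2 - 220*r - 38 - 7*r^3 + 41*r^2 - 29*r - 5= -7*r^3 + 75*r^2 - 146*r - 48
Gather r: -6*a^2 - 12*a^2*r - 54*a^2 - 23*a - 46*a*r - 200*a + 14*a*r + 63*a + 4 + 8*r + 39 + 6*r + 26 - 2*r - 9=-60*a^2 - 160*a + r*(-12*a^2 - 32*a + 12) + 60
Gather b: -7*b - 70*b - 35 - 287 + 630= 308 - 77*b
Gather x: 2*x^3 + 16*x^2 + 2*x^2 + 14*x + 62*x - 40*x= 2*x^3 + 18*x^2 + 36*x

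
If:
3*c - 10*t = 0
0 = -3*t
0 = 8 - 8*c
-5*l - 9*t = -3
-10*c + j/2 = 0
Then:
No Solution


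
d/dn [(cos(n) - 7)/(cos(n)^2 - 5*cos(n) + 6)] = (cos(n)^2 - 14*cos(n) + 29)*sin(n)/(cos(n)^2 - 5*cos(n) + 6)^2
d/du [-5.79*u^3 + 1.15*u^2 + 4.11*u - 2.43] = -17.37*u^2 + 2.3*u + 4.11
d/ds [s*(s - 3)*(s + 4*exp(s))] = 4*s^2*exp(s) + 3*s^2 - 4*s*exp(s) - 6*s - 12*exp(s)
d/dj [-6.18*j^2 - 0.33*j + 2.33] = -12.36*j - 0.33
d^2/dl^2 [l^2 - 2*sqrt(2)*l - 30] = 2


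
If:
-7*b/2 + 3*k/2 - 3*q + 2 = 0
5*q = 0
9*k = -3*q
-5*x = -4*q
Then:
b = 4/7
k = 0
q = 0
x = 0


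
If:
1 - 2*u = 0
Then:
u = 1/2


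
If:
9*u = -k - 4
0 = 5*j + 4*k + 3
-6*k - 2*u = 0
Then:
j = -47/65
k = 2/13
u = -6/13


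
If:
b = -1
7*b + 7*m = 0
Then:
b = -1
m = 1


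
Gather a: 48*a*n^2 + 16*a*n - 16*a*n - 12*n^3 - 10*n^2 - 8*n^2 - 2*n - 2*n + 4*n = 48*a*n^2 - 12*n^3 - 18*n^2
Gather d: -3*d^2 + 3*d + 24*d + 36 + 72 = -3*d^2 + 27*d + 108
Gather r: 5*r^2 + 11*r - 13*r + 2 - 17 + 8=5*r^2 - 2*r - 7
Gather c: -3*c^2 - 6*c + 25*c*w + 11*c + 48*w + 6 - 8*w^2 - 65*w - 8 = -3*c^2 + c*(25*w + 5) - 8*w^2 - 17*w - 2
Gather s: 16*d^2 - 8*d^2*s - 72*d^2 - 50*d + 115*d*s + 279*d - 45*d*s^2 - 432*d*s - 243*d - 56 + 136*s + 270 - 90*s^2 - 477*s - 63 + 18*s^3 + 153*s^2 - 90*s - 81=-56*d^2 - 14*d + 18*s^3 + s^2*(63 - 45*d) + s*(-8*d^2 - 317*d - 431) + 70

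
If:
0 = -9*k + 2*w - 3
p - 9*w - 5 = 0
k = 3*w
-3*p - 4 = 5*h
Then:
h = -394/125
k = -9/25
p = 98/25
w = -3/25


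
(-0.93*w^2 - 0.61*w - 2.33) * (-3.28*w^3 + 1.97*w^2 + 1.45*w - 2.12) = 3.0504*w^5 + 0.1687*w^4 + 5.0922*w^3 - 3.503*w^2 - 2.0853*w + 4.9396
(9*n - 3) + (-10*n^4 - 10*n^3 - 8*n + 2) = -10*n^4 - 10*n^3 + n - 1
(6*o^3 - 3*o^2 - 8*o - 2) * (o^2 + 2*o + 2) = 6*o^5 + 9*o^4 - 2*o^3 - 24*o^2 - 20*o - 4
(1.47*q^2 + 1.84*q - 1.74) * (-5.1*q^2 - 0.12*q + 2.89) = -7.497*q^4 - 9.5604*q^3 + 12.9015*q^2 + 5.5264*q - 5.0286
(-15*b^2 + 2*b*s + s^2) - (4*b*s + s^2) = -15*b^2 - 2*b*s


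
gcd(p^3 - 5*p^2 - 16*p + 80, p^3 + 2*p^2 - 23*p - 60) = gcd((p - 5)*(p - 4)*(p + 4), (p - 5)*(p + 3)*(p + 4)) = p^2 - p - 20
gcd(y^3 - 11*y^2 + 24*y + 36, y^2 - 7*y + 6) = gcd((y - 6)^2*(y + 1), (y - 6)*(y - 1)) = y - 6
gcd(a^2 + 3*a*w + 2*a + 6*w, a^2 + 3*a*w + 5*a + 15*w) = a + 3*w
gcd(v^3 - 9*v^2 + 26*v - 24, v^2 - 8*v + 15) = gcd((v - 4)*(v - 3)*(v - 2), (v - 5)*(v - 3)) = v - 3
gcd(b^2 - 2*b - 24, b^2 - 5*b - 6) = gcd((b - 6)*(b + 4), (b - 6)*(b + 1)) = b - 6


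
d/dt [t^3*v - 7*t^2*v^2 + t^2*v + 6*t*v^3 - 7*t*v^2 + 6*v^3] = v*(3*t^2 - 14*t*v + 2*t + 6*v^2 - 7*v)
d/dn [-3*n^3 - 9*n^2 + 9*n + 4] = -9*n^2 - 18*n + 9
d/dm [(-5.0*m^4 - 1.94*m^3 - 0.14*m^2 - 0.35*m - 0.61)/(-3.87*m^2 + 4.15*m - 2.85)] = (38.7*m^5 - 54.7422*m^4 + 40.898*m^3 + 14.6515*m^2 - 3.9234*m + 3.529)/(14.9769*m^4 - 32.121*m^3 + 39.2815*m^2 - 23.655*m + 8.1225)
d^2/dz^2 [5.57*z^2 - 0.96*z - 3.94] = 11.1400000000000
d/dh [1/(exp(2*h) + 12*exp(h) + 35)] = 2*(-exp(h) - 6)*exp(h)/(exp(2*h) + 12*exp(h) + 35)^2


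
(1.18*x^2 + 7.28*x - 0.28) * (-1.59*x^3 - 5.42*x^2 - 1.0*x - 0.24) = -1.8762*x^5 - 17.9708*x^4 - 40.1924*x^3 - 6.0456*x^2 - 1.4672*x + 0.0672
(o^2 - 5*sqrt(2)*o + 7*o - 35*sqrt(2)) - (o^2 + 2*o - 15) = -5*sqrt(2)*o + 5*o - 35*sqrt(2) + 15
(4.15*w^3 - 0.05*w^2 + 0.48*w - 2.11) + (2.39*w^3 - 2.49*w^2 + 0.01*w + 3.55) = 6.54*w^3 - 2.54*w^2 + 0.49*w + 1.44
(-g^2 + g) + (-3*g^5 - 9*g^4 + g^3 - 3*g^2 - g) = -3*g^5 - 9*g^4 + g^3 - 4*g^2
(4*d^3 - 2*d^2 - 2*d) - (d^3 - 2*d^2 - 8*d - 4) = 3*d^3 + 6*d + 4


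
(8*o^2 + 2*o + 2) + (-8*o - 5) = 8*o^2 - 6*o - 3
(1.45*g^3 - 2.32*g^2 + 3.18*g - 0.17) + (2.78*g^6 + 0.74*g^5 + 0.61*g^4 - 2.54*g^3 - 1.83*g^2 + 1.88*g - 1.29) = 2.78*g^6 + 0.74*g^5 + 0.61*g^4 - 1.09*g^3 - 4.15*g^2 + 5.06*g - 1.46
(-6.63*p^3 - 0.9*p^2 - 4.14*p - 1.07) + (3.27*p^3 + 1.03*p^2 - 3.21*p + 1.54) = -3.36*p^3 + 0.13*p^2 - 7.35*p + 0.47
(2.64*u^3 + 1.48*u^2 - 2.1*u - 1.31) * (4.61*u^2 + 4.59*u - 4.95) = 12.1704*u^5 + 18.9404*u^4 - 15.9558*u^3 - 23.0041*u^2 + 4.3821*u + 6.4845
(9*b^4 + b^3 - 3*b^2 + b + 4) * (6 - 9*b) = -81*b^5 + 45*b^4 + 33*b^3 - 27*b^2 - 30*b + 24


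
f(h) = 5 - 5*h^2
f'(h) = -10*h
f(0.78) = 1.96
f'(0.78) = -7.80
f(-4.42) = -92.68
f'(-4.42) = 44.20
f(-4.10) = -79.05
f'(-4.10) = 41.00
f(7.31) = -262.18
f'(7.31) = -73.10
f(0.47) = 3.90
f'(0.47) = -4.70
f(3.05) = -41.51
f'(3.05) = -30.50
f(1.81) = -11.38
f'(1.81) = -18.10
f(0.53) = 3.60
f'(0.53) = -5.30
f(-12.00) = -715.00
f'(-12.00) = 120.00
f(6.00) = -175.00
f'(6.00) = -60.00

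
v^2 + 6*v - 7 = (v - 1)*(v + 7)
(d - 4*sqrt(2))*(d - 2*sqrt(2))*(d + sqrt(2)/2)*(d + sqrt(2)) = d^4 - 9*sqrt(2)*d^3/2 - d^2 + 18*sqrt(2)*d + 16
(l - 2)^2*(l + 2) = l^3 - 2*l^2 - 4*l + 8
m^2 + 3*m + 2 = (m + 1)*(m + 2)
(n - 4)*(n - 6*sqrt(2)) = n^2 - 6*sqrt(2)*n - 4*n + 24*sqrt(2)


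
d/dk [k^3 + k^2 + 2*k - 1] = 3*k^2 + 2*k + 2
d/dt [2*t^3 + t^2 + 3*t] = 6*t^2 + 2*t + 3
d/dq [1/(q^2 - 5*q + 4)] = (5 - 2*q)/(q^2 - 5*q + 4)^2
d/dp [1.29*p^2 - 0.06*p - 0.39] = 2.58*p - 0.06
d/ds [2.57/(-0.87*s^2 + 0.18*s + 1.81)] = (4.4718*s - 0.4626)/(-0.87*s^2 + 0.18*s + 1.81)^2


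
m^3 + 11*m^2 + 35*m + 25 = (m + 1)*(m + 5)^2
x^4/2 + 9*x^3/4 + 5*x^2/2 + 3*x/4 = x*(x/2 + 1/2)*(x + 1/2)*(x + 3)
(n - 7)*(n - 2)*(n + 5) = n^3 - 4*n^2 - 31*n + 70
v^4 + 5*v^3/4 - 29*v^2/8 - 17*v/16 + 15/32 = (v - 3/2)*(v - 1/4)*(v + 1/2)*(v + 5/2)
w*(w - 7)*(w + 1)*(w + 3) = w^4 - 3*w^3 - 25*w^2 - 21*w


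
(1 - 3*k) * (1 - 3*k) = 9*k^2 - 6*k + 1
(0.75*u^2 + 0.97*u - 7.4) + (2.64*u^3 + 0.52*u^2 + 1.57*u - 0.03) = 2.64*u^3 + 1.27*u^2 + 2.54*u - 7.43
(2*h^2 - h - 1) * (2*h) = 4*h^3 - 2*h^2 - 2*h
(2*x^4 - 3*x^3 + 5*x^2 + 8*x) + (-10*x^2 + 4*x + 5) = 2*x^4 - 3*x^3 - 5*x^2 + 12*x + 5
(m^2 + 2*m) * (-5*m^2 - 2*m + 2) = -5*m^4 - 12*m^3 - 2*m^2 + 4*m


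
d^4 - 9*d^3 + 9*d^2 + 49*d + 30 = (d - 6)*(d - 5)*(d + 1)^2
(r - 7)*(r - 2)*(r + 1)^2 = r^4 - 7*r^3 - 3*r^2 + 19*r + 14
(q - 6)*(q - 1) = q^2 - 7*q + 6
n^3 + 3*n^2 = n^2*(n + 3)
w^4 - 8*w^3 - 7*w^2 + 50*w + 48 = (w - 8)*(w - 3)*(w + 1)*(w + 2)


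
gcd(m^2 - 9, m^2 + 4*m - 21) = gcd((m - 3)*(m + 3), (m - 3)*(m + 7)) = m - 3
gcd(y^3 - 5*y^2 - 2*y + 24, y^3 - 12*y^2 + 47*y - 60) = y^2 - 7*y + 12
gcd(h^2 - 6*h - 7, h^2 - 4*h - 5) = h + 1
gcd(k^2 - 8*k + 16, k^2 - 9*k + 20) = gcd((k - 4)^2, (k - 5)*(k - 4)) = k - 4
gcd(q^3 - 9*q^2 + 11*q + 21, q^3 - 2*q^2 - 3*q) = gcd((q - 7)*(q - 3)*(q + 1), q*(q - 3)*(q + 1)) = q^2 - 2*q - 3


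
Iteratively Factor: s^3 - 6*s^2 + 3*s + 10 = (s - 5)*(s^2 - s - 2) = (s - 5)*(s + 1)*(s - 2)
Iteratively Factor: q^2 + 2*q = (q)*(q + 2)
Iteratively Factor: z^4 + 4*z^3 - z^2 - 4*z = (z + 4)*(z^3 - z) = (z - 1)*(z + 4)*(z^2 + z) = (z - 1)*(z + 1)*(z + 4)*(z)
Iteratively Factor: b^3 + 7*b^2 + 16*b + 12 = (b + 2)*(b^2 + 5*b + 6) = (b + 2)^2*(b + 3)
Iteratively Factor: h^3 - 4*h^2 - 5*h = (h)*(h^2 - 4*h - 5) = h*(h + 1)*(h - 5)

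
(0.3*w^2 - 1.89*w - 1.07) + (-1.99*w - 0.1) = 0.3*w^2 - 3.88*w - 1.17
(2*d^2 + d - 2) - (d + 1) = 2*d^2 - 3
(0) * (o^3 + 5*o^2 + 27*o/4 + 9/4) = 0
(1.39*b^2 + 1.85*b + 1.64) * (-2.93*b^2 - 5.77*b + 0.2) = -4.0727*b^4 - 13.4408*b^3 - 15.2017*b^2 - 9.0928*b + 0.328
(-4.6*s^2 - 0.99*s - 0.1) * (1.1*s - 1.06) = -5.06*s^3 + 3.787*s^2 + 0.9394*s + 0.106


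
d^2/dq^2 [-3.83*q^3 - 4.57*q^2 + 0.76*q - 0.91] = -22.98*q - 9.14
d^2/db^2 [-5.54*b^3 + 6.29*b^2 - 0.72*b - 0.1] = 12.58 - 33.24*b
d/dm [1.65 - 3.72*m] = -3.72000000000000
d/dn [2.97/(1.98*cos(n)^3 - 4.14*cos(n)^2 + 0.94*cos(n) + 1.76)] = (17.6418*cos(n)^2 - 24.5916*cos(n) + 2.7918)*sin(n)/(1.98*cos(n)^3 - 4.14*cos(n)^2 + 0.94*cos(n) + 1.76)^2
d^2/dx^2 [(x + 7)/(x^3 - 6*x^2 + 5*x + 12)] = 2*((x + 7)*(3*x^2 - 12*x + 5)^2 + (-3*x^2 + 12*x - 3*(x - 2)*(x + 7) - 5)*(x^3 - 6*x^2 + 5*x + 12))/(x^3 - 6*x^2 + 5*x + 12)^3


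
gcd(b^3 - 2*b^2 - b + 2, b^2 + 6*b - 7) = b - 1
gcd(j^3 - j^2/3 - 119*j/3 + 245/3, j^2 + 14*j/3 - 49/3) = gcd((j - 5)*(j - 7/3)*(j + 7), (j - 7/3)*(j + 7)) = j^2 + 14*j/3 - 49/3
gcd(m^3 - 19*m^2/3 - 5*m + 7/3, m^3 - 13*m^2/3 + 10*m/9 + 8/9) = 1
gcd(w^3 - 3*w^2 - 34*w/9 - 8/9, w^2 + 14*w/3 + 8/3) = w + 2/3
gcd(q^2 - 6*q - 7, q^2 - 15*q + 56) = q - 7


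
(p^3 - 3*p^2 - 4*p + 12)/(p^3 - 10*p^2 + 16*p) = (p^2 - p - 6)/(p*(p - 8))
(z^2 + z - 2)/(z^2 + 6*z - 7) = (z + 2)/(z + 7)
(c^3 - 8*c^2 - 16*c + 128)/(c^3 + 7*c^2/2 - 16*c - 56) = 2*(c - 8)/(2*c + 7)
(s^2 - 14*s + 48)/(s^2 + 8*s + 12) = (s^2 - 14*s + 48)/(s^2 + 8*s + 12)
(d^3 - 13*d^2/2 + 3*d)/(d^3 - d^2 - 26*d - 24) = d*(2*d - 1)/(2*(d^2 + 5*d + 4))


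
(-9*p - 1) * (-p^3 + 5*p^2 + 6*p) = 9*p^4 - 44*p^3 - 59*p^2 - 6*p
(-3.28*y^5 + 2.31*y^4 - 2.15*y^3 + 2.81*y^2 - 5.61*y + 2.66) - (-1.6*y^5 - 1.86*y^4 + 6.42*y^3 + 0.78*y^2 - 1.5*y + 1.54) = -1.68*y^5 + 4.17*y^4 - 8.57*y^3 + 2.03*y^2 - 4.11*y + 1.12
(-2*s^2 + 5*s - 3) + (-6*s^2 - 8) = -8*s^2 + 5*s - 11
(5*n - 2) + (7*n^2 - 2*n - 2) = 7*n^2 + 3*n - 4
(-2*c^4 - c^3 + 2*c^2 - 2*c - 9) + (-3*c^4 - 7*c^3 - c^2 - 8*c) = -5*c^4 - 8*c^3 + c^2 - 10*c - 9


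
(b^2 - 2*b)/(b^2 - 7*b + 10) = b/(b - 5)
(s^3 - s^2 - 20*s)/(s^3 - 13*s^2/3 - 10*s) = 3*(-s^2 + s + 20)/(-3*s^2 + 13*s + 30)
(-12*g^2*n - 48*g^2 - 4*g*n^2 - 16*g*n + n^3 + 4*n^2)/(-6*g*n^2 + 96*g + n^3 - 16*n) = (2*g + n)/(n - 4)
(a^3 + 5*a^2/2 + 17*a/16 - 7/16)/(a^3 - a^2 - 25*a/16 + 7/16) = (4*a + 7)/(4*a - 7)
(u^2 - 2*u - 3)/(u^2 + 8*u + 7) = (u - 3)/(u + 7)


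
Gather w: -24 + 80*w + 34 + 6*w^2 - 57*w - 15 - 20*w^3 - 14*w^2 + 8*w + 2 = -20*w^3 - 8*w^2 + 31*w - 3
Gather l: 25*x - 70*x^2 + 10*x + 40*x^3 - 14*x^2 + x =40*x^3 - 84*x^2 + 36*x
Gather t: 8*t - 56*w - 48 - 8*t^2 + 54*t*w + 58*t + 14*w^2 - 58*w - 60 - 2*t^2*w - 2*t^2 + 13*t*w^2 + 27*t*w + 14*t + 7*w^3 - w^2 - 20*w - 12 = t^2*(-2*w - 10) + t*(13*w^2 + 81*w + 80) + 7*w^3 + 13*w^2 - 134*w - 120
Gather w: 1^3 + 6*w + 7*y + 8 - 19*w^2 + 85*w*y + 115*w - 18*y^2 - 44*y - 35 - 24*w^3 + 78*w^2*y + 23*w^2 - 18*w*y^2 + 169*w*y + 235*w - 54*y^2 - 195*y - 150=-24*w^3 + w^2*(78*y + 4) + w*(-18*y^2 + 254*y + 356) - 72*y^2 - 232*y - 176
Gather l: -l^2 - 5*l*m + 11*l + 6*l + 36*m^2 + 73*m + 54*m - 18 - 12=-l^2 + l*(17 - 5*m) + 36*m^2 + 127*m - 30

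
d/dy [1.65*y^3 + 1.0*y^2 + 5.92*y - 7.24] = 4.95*y^2 + 2.0*y + 5.92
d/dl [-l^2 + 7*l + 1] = 7 - 2*l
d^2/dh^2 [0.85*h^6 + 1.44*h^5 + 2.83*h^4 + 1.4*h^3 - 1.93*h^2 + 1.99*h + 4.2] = 25.5*h^4 + 28.8*h^3 + 33.96*h^2 + 8.4*h - 3.86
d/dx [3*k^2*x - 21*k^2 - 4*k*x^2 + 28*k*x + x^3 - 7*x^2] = 3*k^2 - 8*k*x + 28*k + 3*x^2 - 14*x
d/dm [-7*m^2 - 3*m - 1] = -14*m - 3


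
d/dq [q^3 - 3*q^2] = 3*q*(q - 2)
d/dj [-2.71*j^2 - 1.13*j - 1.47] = -5.42*j - 1.13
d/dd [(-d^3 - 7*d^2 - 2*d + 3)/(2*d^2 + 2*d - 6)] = (-d^4 - 2*d^3 + 4*d^2 + 36*d + 3)/(2*(d^4 + 2*d^3 - 5*d^2 - 6*d + 9))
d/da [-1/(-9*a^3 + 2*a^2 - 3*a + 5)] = (-27*a^2 + 4*a - 3)/(9*a^3 - 2*a^2 + 3*a - 5)^2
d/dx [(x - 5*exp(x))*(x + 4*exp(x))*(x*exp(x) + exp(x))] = (x^3 - 2*x^2*exp(x) + 4*x^2 - 60*x*exp(2*x) - 4*x*exp(x) + 2*x - 80*exp(2*x) - exp(x))*exp(x)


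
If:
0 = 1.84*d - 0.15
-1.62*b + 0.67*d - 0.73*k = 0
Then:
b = 0.0337157809983897 - 0.450617283950617*k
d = 0.08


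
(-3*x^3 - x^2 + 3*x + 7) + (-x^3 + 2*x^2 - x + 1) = -4*x^3 + x^2 + 2*x + 8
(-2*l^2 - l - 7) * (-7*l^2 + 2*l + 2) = 14*l^4 + 3*l^3 + 43*l^2 - 16*l - 14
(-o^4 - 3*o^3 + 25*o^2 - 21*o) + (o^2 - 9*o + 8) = -o^4 - 3*o^3 + 26*o^2 - 30*o + 8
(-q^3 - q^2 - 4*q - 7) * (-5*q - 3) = 5*q^4 + 8*q^3 + 23*q^2 + 47*q + 21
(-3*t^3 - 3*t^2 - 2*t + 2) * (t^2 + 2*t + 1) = -3*t^5 - 9*t^4 - 11*t^3 - 5*t^2 + 2*t + 2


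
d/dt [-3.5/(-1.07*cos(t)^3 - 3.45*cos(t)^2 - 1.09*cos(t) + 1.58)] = (11.235*cos(t)^2 + 24.15*cos(t) + 3.815)*sin(t)/(1.07*cos(t)^3 + 3.45*cos(t)^2 + 1.09*cos(t) - 1.58)^2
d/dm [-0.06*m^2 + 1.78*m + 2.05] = 1.78 - 0.12*m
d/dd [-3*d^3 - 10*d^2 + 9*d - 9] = -9*d^2 - 20*d + 9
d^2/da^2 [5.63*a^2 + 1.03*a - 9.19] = 11.2600000000000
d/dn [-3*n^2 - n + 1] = -6*n - 1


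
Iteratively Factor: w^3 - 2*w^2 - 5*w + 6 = (w + 2)*(w^2 - 4*w + 3) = (w - 1)*(w + 2)*(w - 3)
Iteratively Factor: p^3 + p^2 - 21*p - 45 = (p + 3)*(p^2 - 2*p - 15) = (p + 3)^2*(p - 5)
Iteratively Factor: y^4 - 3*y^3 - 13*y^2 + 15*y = (y)*(y^3 - 3*y^2 - 13*y + 15) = y*(y - 1)*(y^2 - 2*y - 15) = y*(y - 1)*(y + 3)*(y - 5)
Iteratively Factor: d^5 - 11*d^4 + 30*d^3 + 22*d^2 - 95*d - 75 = (d + 1)*(d^4 - 12*d^3 + 42*d^2 - 20*d - 75) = (d - 5)*(d + 1)*(d^3 - 7*d^2 + 7*d + 15) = (d - 5)*(d + 1)^2*(d^2 - 8*d + 15) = (d - 5)*(d - 3)*(d + 1)^2*(d - 5)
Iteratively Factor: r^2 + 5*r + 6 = (r + 2)*(r + 3)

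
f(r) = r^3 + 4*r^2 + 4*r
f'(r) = 3*r^2 + 8*r + 4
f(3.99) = 143.16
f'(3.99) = 83.68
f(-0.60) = -1.18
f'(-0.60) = 0.28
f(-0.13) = -0.45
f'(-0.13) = 3.01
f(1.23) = 12.83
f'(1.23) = 18.38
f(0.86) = 7.03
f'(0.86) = 13.10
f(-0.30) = -0.87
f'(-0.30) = 1.87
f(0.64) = 4.46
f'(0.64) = 10.35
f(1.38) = 15.77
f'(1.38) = 20.75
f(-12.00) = -1200.00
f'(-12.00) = 340.00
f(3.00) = 75.00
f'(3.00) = 55.00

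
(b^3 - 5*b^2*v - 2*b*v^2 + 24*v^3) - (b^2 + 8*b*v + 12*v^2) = b^3 - 5*b^2*v - b^2 - 2*b*v^2 - 8*b*v + 24*v^3 - 12*v^2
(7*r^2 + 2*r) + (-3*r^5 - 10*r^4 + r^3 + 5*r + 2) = -3*r^5 - 10*r^4 + r^3 + 7*r^2 + 7*r + 2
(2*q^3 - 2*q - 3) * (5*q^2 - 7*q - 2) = 10*q^5 - 14*q^4 - 14*q^3 - q^2 + 25*q + 6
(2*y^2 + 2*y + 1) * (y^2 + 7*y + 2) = 2*y^4 + 16*y^3 + 19*y^2 + 11*y + 2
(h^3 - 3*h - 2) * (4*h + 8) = 4*h^4 + 8*h^3 - 12*h^2 - 32*h - 16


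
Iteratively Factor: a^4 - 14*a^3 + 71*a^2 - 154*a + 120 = (a - 4)*(a^3 - 10*a^2 + 31*a - 30) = (a - 4)*(a - 3)*(a^2 - 7*a + 10) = (a - 4)*(a - 3)*(a - 2)*(a - 5)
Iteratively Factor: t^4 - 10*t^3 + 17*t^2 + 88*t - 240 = (t - 4)*(t^3 - 6*t^2 - 7*t + 60) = (t - 4)*(t + 3)*(t^2 - 9*t + 20) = (t - 5)*(t - 4)*(t + 3)*(t - 4)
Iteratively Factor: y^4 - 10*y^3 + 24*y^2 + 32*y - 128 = (y - 4)*(y^3 - 6*y^2 + 32) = (y - 4)^2*(y^2 - 2*y - 8) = (y - 4)^2*(y + 2)*(y - 4)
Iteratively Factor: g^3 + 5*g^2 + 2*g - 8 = (g + 2)*(g^2 + 3*g - 4) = (g - 1)*(g + 2)*(g + 4)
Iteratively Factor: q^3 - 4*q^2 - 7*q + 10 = (q + 2)*(q^2 - 6*q + 5) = (q - 5)*(q + 2)*(q - 1)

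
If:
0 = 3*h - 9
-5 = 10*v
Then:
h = 3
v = -1/2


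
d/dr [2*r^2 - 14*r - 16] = 4*r - 14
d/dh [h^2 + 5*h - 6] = 2*h + 5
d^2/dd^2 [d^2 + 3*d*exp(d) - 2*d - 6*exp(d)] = 3*d*exp(d) + 2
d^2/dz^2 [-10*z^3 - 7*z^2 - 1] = -60*z - 14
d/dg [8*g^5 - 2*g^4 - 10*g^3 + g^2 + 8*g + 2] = 40*g^4 - 8*g^3 - 30*g^2 + 2*g + 8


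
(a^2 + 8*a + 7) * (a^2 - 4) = a^4 + 8*a^3 + 3*a^2 - 32*a - 28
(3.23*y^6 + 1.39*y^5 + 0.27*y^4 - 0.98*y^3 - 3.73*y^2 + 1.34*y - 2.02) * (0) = 0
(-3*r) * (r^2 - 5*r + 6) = -3*r^3 + 15*r^2 - 18*r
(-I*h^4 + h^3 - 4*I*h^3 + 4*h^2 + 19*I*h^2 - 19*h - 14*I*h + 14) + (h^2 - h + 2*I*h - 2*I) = -I*h^4 + h^3 - 4*I*h^3 + 5*h^2 + 19*I*h^2 - 20*h - 12*I*h + 14 - 2*I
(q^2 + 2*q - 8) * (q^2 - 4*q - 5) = q^4 - 2*q^3 - 21*q^2 + 22*q + 40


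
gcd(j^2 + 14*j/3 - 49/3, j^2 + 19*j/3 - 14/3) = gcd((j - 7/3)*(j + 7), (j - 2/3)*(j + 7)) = j + 7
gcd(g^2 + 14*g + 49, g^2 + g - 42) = g + 7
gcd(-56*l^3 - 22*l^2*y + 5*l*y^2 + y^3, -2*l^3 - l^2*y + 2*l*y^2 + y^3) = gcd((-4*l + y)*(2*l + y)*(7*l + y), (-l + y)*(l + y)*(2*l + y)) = 2*l + y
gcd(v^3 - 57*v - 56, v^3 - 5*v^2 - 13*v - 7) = v + 1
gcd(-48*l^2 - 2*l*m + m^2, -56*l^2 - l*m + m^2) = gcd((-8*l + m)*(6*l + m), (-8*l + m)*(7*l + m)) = 8*l - m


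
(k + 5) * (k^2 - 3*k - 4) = k^3 + 2*k^2 - 19*k - 20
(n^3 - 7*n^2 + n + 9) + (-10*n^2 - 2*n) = n^3 - 17*n^2 - n + 9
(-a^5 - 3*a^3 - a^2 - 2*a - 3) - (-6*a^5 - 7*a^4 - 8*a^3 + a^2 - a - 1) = 5*a^5 + 7*a^4 + 5*a^3 - 2*a^2 - a - 2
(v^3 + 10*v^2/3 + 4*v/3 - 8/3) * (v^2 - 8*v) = v^5 - 14*v^4/3 - 76*v^3/3 - 40*v^2/3 + 64*v/3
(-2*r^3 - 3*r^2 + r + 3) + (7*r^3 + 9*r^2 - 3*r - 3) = 5*r^3 + 6*r^2 - 2*r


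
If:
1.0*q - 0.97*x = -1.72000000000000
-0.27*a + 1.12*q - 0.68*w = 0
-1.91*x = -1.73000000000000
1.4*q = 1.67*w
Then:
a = -1.71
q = -0.84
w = -0.71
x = 0.91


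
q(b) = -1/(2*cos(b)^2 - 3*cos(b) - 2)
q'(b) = -(4*sin(b)*cos(b) - 3*sin(b))/(2*cos(b)^2 - 3*cos(b) - 2)^2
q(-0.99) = 0.33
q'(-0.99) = -0.07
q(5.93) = 0.33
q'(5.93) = 0.03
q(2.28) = -1.25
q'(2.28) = 6.61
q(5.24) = 0.33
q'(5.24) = -0.09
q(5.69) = 0.32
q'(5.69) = 0.02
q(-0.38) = 0.33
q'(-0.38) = 0.03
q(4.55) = 0.68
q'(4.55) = -1.68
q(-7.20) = 0.32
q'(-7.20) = -0.05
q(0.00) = 0.33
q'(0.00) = 0.00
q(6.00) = 0.33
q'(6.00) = 0.03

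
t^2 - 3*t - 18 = (t - 6)*(t + 3)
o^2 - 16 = (o - 4)*(o + 4)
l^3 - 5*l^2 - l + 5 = (l - 5)*(l - 1)*(l + 1)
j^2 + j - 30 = (j - 5)*(j + 6)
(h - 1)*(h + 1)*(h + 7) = h^3 + 7*h^2 - h - 7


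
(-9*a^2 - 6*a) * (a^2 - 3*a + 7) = -9*a^4 + 21*a^3 - 45*a^2 - 42*a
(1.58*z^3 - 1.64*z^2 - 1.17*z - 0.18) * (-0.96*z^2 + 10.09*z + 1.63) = -1.5168*z^5 + 17.5166*z^4 - 12.849*z^3 - 14.3057*z^2 - 3.7233*z - 0.2934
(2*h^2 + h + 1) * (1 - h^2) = -2*h^4 - h^3 + h^2 + h + 1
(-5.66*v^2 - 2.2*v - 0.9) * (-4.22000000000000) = 23.8852*v^2 + 9.284*v + 3.798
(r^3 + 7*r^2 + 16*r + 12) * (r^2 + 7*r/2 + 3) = r^5 + 21*r^4/2 + 87*r^3/2 + 89*r^2 + 90*r + 36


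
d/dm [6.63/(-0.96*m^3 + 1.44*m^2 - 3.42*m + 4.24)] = (19.0944*m^2 - 19.0944*m + 22.6746)/(0.96*m^3 - 1.44*m^2 + 3.42*m - 4.24)^2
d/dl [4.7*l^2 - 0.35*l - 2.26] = 9.4*l - 0.35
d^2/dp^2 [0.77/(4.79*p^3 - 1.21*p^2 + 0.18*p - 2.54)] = ((1.8634 - 22.1298*p)*(4.79*p^3 - 1.21*p^2 + 0.18*p - 2.54) + 0.77*(14.37*p^2 - 2.42*p + 0.18)*(28.74*p^2 - 4.84*p + 0.36))/(4.79*p^3 - 1.21*p^2 + 0.18*p - 2.54)^3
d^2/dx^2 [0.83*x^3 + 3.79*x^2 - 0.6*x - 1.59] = 4.98*x + 7.58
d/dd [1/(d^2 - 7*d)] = (7 - 2*d)/(d^2*(d - 7)^2)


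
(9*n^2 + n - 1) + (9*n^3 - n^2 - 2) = 9*n^3 + 8*n^2 + n - 3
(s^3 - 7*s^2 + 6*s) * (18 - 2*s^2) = -2*s^5 + 14*s^4 + 6*s^3 - 126*s^2 + 108*s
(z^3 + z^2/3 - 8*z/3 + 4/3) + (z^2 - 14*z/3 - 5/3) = z^3 + 4*z^2/3 - 22*z/3 - 1/3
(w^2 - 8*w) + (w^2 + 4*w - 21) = 2*w^2 - 4*w - 21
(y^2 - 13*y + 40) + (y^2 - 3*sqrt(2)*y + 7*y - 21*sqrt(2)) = 2*y^2 - 6*y - 3*sqrt(2)*y - 21*sqrt(2) + 40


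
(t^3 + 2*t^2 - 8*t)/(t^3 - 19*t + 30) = t*(t + 4)/(t^2 + 2*t - 15)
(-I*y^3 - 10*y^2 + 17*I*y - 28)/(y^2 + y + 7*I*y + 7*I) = (-I*y^3 - 10*y^2 + 17*I*y - 28)/(y^2 + y + 7*I*y + 7*I)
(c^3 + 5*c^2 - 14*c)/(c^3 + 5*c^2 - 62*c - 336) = c*(c - 2)/(c^2 - 2*c - 48)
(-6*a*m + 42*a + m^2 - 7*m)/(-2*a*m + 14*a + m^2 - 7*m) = (6*a - m)/(2*a - m)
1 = 1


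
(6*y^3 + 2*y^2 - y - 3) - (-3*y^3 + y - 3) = 9*y^3 + 2*y^2 - 2*y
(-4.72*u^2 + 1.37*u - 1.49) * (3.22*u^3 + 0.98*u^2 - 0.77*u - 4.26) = -15.1984*u^5 - 0.214199999999999*u^4 + 0.179199999999999*u^3 + 17.5921*u^2 - 4.6889*u + 6.3474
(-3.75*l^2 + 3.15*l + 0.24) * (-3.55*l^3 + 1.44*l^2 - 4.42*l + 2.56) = 13.3125*l^5 - 16.5825*l^4 + 20.259*l^3 - 23.1774*l^2 + 7.0032*l + 0.6144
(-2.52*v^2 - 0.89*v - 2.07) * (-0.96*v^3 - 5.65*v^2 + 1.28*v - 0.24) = 2.4192*v^5 + 15.0924*v^4 + 3.7901*v^3 + 11.1611*v^2 - 2.436*v + 0.4968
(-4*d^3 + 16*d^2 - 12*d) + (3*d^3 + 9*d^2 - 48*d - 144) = -d^3 + 25*d^2 - 60*d - 144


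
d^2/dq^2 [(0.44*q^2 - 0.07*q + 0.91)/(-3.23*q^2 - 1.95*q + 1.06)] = (7.003286*q^3 - 66.002466*q^2 - 32.951814*q - 13.851254)/(33.698267*q^6 + 61.032465*q^5 + 3.669603*q^4 - 32.643585*q^3 - 1.204266*q^2 + 6.57306*q - 1.191016)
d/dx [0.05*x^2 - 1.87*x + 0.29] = 0.1*x - 1.87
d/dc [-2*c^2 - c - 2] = -4*c - 1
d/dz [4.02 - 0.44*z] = -0.440000000000000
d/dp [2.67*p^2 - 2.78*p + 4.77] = 5.34*p - 2.78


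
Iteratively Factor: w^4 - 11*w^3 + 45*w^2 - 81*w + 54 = (w - 2)*(w^3 - 9*w^2 + 27*w - 27) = (w - 3)*(w - 2)*(w^2 - 6*w + 9) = (w - 3)^2*(w - 2)*(w - 3)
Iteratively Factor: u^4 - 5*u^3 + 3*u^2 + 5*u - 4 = (u + 1)*(u^3 - 6*u^2 + 9*u - 4) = (u - 1)*(u + 1)*(u^2 - 5*u + 4) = (u - 1)^2*(u + 1)*(u - 4)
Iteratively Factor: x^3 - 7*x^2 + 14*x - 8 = (x - 1)*(x^2 - 6*x + 8) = (x - 4)*(x - 1)*(x - 2)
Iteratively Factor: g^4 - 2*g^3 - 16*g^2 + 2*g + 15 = (g + 3)*(g^3 - 5*g^2 - g + 5) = (g - 1)*(g + 3)*(g^2 - 4*g - 5) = (g - 5)*(g - 1)*(g + 3)*(g + 1)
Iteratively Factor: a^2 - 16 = (a - 4)*(a + 4)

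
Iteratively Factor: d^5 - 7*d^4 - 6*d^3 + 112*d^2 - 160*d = (d - 2)*(d^4 - 5*d^3 - 16*d^2 + 80*d) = (d - 4)*(d - 2)*(d^3 - d^2 - 20*d) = (d - 4)*(d - 2)*(d + 4)*(d^2 - 5*d) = (d - 5)*(d - 4)*(d - 2)*(d + 4)*(d)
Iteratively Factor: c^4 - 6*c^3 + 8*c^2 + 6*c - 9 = (c - 1)*(c^3 - 5*c^2 + 3*c + 9) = (c - 3)*(c - 1)*(c^2 - 2*c - 3) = (c - 3)^2*(c - 1)*(c + 1)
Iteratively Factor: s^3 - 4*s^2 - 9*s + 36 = (s - 3)*(s^2 - s - 12) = (s - 3)*(s + 3)*(s - 4)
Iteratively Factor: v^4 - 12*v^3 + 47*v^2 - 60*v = (v - 4)*(v^3 - 8*v^2 + 15*v) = (v - 5)*(v - 4)*(v^2 - 3*v) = (v - 5)*(v - 4)*(v - 3)*(v)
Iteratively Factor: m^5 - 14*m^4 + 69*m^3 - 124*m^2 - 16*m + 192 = (m - 3)*(m^4 - 11*m^3 + 36*m^2 - 16*m - 64) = (m - 4)*(m - 3)*(m^3 - 7*m^2 + 8*m + 16) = (m - 4)^2*(m - 3)*(m^2 - 3*m - 4) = (m - 4)^2*(m - 3)*(m + 1)*(m - 4)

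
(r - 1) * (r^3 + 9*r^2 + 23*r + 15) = r^4 + 8*r^3 + 14*r^2 - 8*r - 15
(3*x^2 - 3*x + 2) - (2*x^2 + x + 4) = x^2 - 4*x - 2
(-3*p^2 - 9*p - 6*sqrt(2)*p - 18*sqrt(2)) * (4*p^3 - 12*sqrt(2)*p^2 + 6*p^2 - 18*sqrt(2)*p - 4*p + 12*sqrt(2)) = -12*p^5 - 54*p^4 + 12*sqrt(2)*p^4 + 54*sqrt(2)*p^3 + 102*p^3 + 42*sqrt(2)*p^2 + 684*p^2 - 36*sqrt(2)*p + 504*p - 432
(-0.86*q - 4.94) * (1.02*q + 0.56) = -0.8772*q^2 - 5.5204*q - 2.7664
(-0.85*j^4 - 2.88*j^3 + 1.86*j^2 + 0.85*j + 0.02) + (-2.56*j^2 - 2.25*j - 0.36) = -0.85*j^4 - 2.88*j^3 - 0.7*j^2 - 1.4*j - 0.34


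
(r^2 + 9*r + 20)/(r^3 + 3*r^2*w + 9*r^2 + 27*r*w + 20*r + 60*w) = 1/(r + 3*w)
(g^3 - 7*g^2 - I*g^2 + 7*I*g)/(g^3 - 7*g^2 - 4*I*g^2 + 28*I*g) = (g - I)/(g - 4*I)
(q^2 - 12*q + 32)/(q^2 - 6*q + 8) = (q - 8)/(q - 2)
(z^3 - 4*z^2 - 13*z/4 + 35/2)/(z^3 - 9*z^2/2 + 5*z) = (z^2 - 3*z/2 - 7)/(z*(z - 2))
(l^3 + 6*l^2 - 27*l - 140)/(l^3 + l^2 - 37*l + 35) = (l + 4)/(l - 1)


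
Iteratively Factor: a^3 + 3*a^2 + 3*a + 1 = (a + 1)*(a^2 + 2*a + 1) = (a + 1)^2*(a + 1)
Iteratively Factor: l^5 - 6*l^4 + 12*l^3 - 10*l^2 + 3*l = (l)*(l^4 - 6*l^3 + 12*l^2 - 10*l + 3) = l*(l - 1)*(l^3 - 5*l^2 + 7*l - 3) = l*(l - 3)*(l - 1)*(l^2 - 2*l + 1) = l*(l - 3)*(l - 1)^2*(l - 1)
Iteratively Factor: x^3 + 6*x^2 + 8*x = (x + 2)*(x^2 + 4*x) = (x + 2)*(x + 4)*(x)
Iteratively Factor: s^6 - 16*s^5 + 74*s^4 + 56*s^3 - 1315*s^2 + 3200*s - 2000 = (s - 5)*(s^5 - 11*s^4 + 19*s^3 + 151*s^2 - 560*s + 400) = (s - 5)*(s - 1)*(s^4 - 10*s^3 + 9*s^2 + 160*s - 400) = (s - 5)*(s - 1)*(s + 4)*(s^3 - 14*s^2 + 65*s - 100) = (s - 5)*(s - 4)*(s - 1)*(s + 4)*(s^2 - 10*s + 25) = (s - 5)^2*(s - 4)*(s - 1)*(s + 4)*(s - 5)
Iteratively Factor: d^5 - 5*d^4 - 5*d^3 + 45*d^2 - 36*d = (d)*(d^4 - 5*d^3 - 5*d^2 + 45*d - 36) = d*(d - 1)*(d^3 - 4*d^2 - 9*d + 36) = d*(d - 4)*(d - 1)*(d^2 - 9) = d*(d - 4)*(d - 1)*(d + 3)*(d - 3)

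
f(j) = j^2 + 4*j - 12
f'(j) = 2*j + 4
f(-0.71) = -14.34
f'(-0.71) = 2.58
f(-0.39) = -13.41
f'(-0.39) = 3.22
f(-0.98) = -14.96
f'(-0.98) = 2.04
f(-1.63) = -15.86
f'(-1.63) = 0.74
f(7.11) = 66.99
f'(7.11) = 18.22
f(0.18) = -11.25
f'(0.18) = 4.36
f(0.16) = -11.33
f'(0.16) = 4.32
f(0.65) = -8.98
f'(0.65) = 5.30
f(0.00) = -12.00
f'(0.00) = 4.00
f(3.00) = 9.00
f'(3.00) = 10.00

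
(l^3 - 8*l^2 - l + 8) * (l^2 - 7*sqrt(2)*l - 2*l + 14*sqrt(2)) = l^5 - 10*l^4 - 7*sqrt(2)*l^4 + 15*l^3 + 70*sqrt(2)*l^3 - 105*sqrt(2)*l^2 + 10*l^2 - 70*sqrt(2)*l - 16*l + 112*sqrt(2)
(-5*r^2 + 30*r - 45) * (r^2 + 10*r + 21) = -5*r^4 - 20*r^3 + 150*r^2 + 180*r - 945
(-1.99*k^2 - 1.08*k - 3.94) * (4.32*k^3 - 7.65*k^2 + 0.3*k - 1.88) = -8.5968*k^5 + 10.5579*k^4 - 9.3558*k^3 + 33.5582*k^2 + 0.8484*k + 7.4072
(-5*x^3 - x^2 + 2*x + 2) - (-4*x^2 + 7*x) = -5*x^3 + 3*x^2 - 5*x + 2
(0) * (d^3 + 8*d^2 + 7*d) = 0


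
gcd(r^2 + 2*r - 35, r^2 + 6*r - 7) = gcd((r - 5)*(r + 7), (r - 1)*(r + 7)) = r + 7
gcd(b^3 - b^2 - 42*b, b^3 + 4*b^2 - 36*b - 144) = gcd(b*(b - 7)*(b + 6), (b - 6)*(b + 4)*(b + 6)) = b + 6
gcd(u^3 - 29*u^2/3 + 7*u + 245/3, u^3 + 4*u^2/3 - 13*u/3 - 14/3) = u + 7/3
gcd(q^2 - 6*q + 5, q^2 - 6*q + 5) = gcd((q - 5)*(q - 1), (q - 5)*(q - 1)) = q^2 - 6*q + 5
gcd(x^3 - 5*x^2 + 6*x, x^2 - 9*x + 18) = x - 3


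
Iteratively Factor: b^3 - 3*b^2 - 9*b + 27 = (b - 3)*(b^2 - 9) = (b - 3)*(b + 3)*(b - 3)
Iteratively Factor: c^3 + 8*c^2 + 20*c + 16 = (c + 4)*(c^2 + 4*c + 4) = (c + 2)*(c + 4)*(c + 2)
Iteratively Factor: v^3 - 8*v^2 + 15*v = (v - 5)*(v^2 - 3*v) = v*(v - 5)*(v - 3)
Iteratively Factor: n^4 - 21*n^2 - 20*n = (n)*(n^3 - 21*n - 20) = n*(n + 1)*(n^2 - n - 20) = n*(n - 5)*(n + 1)*(n + 4)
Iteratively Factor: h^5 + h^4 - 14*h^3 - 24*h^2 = (h + 3)*(h^4 - 2*h^3 - 8*h^2) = (h - 4)*(h + 3)*(h^3 + 2*h^2) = (h - 4)*(h + 2)*(h + 3)*(h^2) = h*(h - 4)*(h + 2)*(h + 3)*(h)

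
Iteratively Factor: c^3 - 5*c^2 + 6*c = (c - 3)*(c^2 - 2*c) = c*(c - 3)*(c - 2)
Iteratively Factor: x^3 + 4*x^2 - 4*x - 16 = (x + 4)*(x^2 - 4) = (x - 2)*(x + 4)*(x + 2)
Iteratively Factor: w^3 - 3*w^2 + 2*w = (w)*(w^2 - 3*w + 2) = w*(w - 1)*(w - 2)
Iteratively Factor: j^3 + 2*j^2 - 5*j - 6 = (j - 2)*(j^2 + 4*j + 3) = (j - 2)*(j + 3)*(j + 1)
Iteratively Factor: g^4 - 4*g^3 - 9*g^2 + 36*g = (g)*(g^3 - 4*g^2 - 9*g + 36) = g*(g + 3)*(g^2 - 7*g + 12) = g*(g - 3)*(g + 3)*(g - 4)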